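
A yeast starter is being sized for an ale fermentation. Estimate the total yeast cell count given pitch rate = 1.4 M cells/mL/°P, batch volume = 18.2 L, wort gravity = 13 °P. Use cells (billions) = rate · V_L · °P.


cells = 1.4 · 18.2 · 13

331.2400 billion cells


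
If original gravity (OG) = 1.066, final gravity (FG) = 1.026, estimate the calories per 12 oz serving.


ABW = (OG−FG)·131.25·0.79/FG;  °P = 259 − 259/SG (for OG→OE and FG→AE);  RE = 0.1808·OE + 0.8192·AE;  Cal = (6.9·ABW + 4·(RE−0.1))·FG·3.55
ABW = (1.066 − 1.026)·131.25·0.79/1.026 = 4.0424
OE = 259 − 259/1.066 = 16.0356 °P
AE = 259 − 259/1.026 = 6.5634 °P
RE = 0.1808·16.0356 + 0.8192·6.5634 = 8.2759 °P
Cal = (6.9·4.0424 + 4·(8.2759−0.1))·1.026·3.55

220.7100 kcal


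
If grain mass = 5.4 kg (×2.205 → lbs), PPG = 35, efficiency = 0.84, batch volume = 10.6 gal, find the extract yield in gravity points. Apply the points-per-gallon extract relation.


points = lbs × PPG × eff / vol
lbs = 5.4 × 2.205 = 11.9070
points = 11.9070 × 35 × 0.84 / 10.6

33.0251 points


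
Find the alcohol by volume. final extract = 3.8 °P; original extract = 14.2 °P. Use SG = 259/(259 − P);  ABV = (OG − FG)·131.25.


OG = 259/(259 − 14.2) = 1.0580
FG = 259/(259 − 3.8) = 1.0149
ABV = (1.0580 − 1.0149)·131.25

5.6590 % ABV


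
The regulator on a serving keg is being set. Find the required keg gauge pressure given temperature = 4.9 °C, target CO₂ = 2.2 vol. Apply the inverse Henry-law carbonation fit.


psi = vols/(0.01821 + 0.09011·e^(−0.04·T)) − 14.695
psi = 2.2/(0.01821 + 0.09011·e^(−0.04·4.9)) − 14.695

9.1451 psi


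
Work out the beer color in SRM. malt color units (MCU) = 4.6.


SRM = 1.4922 · MCU^0.6859
SRM = 1.4922 · 4.6^0.6859

4.2502 SRM


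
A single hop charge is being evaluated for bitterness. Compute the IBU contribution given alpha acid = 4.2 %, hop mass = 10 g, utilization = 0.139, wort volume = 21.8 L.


IBU = (α/100)·mass·U·1000 / V
IBU = (4.2/100)·10·0.139·1000 / 21.8

2.6780 IBU


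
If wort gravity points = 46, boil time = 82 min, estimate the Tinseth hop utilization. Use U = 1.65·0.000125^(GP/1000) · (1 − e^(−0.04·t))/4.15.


bigness = 1.65·0.000125^(46/1000) = 1.0913
boil_factor = (1 − e^(−0.04·82))/4.15 = 0.2319
U = 1.0913 · 0.2319

0.2531


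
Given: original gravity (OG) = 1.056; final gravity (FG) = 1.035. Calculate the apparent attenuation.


AA = (OG − FG)/(OG − 1) · 100
AA = (1.056 − 1.035)/(1.056 − 1) · 100

37.5000 %


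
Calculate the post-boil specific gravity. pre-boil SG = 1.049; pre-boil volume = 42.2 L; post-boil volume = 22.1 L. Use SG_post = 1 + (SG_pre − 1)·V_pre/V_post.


pts_pre = (1.049 − 1)·1000 = 49.0000
pts_post = 49.0000·42.2/22.1 = 93.5656
SG_post = 1 + 93.5656/1000

1.0936


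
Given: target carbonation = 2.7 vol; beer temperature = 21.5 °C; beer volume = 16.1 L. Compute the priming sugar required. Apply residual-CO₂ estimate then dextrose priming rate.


residual = 14.695·(0.01821 + 0.09011·e^(−0.04·T));  sugar = (target − residual)·4.0·V
residual = 14.695·(0.01821 + 0.09011·e^(−0.04·21.5)) = 0.8279
sugar = (2.7 − 0.8279)·4.0·16.1

120.5611 g


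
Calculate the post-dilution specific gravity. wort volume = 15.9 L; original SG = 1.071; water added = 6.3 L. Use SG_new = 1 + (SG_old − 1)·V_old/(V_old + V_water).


pts = (1.071 − 1)·1000·15.9/(15.9 + 6.3) = 50.8514
SG_new = 1 + 50.8514/1000

1.0509


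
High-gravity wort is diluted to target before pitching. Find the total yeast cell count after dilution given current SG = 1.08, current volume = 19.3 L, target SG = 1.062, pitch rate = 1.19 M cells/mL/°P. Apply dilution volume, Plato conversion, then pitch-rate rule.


V_w = V·((SG_c−1)/(SG_t−1)−1);  °P = 259 − 259/SG_t;  cells = rate·(V+V_w)·°P
V_w = 19.3·((1.08−1)/(1.062−1)−1) = 5.6032
V_final = 19.3 + 5.6032 = 24.9032
°P = 259 − 259/1.062 = 15.1205
cells = 1.19·24.9032·15.1205

448.0944 billion cells


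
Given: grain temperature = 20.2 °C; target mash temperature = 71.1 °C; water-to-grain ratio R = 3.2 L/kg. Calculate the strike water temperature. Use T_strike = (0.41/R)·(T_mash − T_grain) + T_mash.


T_strike = (0.41/3.2)·(71.1 − 20.2) + 71.1

77.6216 °C


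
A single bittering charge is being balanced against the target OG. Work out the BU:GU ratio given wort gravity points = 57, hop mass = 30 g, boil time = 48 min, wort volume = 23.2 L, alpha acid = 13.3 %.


U = 1.65·0.000125^(GP/1000)·(1−e^(−0.04t))/4.15;  IBU = (α/100)·m·U·1000/V;  BU:GU = IBU/GP
U = 1.65·0.000125^(57/1000)·(1−e^(−0.04·48))/4.15 = 0.2033
IBU = (13.3/100)·30·0.2033·1000/23.2 = 34.9618
BU:GU = 34.9618/57

0.6134


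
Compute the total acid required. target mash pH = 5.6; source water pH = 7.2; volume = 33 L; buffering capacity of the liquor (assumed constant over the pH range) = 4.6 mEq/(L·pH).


acid = buffering capacity · (pH_source − pH_target) · V
acid = 4.6 · (7.2 − 5.6) · 33

242.8800 mEq


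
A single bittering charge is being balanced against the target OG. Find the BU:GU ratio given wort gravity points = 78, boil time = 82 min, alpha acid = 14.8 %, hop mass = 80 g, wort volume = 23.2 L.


U = 1.65·0.000125^(GP/1000)·(1−e^(−0.04t))/4.15;  IBU = (α/100)·m·U·1000/V;  BU:GU = IBU/GP
U = 1.65·0.000125^(78/1000)·(1−e^(−0.04·82))/4.15 = 0.1898
IBU = (14.8/100)·80·0.1898·1000/23.2 = 96.8727
BU:GU = 96.8727/78

1.2420


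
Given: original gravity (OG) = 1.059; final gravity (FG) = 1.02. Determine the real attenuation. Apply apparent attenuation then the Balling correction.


AA = (OG−FG)/(OG−1)·100;  RA = AA·0.8192
AA = (1.059 − 1.02)/(1.059 − 1)·100 = 66.1017
RA = 66.1017·0.8192

54.1505 %


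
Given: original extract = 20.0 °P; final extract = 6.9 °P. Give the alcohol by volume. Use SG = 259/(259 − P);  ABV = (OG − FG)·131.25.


OG = 259/(259 − 20.0) = 1.0837
FG = 259/(259 − 6.9) = 1.0274
ABV = (1.0837 − 1.0274)·131.25

7.3909 % ABV


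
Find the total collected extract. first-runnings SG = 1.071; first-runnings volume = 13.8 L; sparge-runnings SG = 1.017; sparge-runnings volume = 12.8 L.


total = Σ (SG_i − 1)·1000·V_i
first = (1.071 − 1)·1000·13.8 = 979.8000
sparge = (1.017 − 1)·1000·12.8 = 217.6000
total = 979.8000 + 217.6000

1197.4000 gravity·L


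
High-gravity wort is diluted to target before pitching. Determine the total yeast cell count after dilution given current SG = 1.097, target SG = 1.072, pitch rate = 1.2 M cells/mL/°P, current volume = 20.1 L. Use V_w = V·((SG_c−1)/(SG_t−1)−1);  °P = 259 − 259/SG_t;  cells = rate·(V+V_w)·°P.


V_w = 20.1·((1.097−1)/(1.072−1)−1) = 6.9792
V_final = 20.1 + 6.9792 = 27.0792
°P = 259 − 259/1.072 = 17.3955
cells = 1.2·27.0792·17.3955

565.2675 billion cells


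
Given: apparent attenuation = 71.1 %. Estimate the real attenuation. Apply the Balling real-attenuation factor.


RA = AA · 0.8192
RA = 71.1 · 0.8192

58.2451 %


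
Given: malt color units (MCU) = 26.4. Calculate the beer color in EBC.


SRM = 1.4922·MCU^0.6859;  EBC = SRM·1.97
SRM = 1.4922·26.4^0.6859 = 14.0898
EBC = 14.0898·1.97

27.7569 EBC


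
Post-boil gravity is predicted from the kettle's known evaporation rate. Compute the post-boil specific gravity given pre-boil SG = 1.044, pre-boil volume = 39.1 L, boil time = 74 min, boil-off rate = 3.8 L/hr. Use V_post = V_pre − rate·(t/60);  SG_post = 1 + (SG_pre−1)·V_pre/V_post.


V_post = 39.1 − 3.8·(74/60) = 34.4133
SG_post = 1 + (1.044 − 1)·39.1/34.4133

1.0500


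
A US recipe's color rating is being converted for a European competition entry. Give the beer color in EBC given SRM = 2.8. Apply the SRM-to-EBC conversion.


EBC = SRM · 1.97
EBC = 2.8 · 1.97

5.5160 EBC


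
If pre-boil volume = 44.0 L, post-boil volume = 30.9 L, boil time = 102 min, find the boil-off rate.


rate = (V_pre − V_post) / (t_min/60)
rate = (44.0 − 30.9) / (102/60)

7.7059 L/hr


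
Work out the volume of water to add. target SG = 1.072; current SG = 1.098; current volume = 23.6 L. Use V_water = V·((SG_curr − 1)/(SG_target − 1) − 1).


V_water = 23.6·((1.098 − 1)/(1.072 − 1) − 1)

8.5222 L


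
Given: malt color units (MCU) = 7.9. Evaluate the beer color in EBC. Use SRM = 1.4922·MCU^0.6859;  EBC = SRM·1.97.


SRM = 1.4922·7.9^0.6859 = 6.1590
EBC = 6.1590·1.97

12.1332 EBC


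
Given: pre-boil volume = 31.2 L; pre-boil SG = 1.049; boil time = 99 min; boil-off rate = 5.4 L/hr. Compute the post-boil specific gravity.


V_post = V_pre − rate·(t/60);  SG_post = 1 + (SG_pre−1)·V_pre/V_post
V_post = 31.2 − 5.4·(99/60) = 22.2900
SG_post = 1 + (1.049 − 1)·31.2/22.2900

1.0686


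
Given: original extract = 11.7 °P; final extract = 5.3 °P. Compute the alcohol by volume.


SG = 259/(259 − P);  ABV = (OG − FG)·131.25
OG = 259/(259 − 11.7) = 1.0473
FG = 259/(259 − 5.3) = 1.0209
ABV = (1.0473 − 1.0209)·131.25

3.4676 % ABV


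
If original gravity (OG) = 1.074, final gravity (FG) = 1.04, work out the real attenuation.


AA = (OG−FG)/(OG−1)·100;  RA = AA·0.8192
AA = (1.074 − 1.04)/(1.074 − 1)·100 = 45.9459
RA = 45.9459·0.8192

37.6389 %


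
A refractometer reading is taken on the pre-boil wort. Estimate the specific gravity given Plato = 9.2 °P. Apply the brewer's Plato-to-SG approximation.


SG = 259/(259 − P)
SG = 259/(259 − 9.2)

1.0368


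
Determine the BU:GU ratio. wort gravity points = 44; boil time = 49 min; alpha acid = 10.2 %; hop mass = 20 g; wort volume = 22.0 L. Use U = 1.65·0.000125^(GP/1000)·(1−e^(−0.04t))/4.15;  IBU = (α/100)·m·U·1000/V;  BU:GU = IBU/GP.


U = 1.65·0.000125^(44/1000)·(1−e^(−0.04·49))/4.15 = 0.2300
IBU = (10.2/100)·20·0.2300·1000/22.0 = 21.3291
BU:GU = 21.3291/44

0.4848


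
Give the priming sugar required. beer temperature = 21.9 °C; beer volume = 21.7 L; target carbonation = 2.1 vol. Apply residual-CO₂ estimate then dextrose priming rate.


residual = 14.695·(0.01821 + 0.09011·e^(−0.04·T));  sugar = (target − residual)·4.0·V
residual = 14.695·(0.01821 + 0.09011·e^(−0.04·21.9)) = 0.8190
sugar = (2.1 − 0.8190)·4.0·21.7

111.1874 g


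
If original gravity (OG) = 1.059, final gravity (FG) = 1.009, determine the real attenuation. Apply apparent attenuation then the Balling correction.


AA = (OG−FG)/(OG−1)·100;  RA = AA·0.8192
AA = (1.059 − 1.009)/(1.059 − 1)·100 = 84.7458
RA = 84.7458·0.8192

69.4237 %


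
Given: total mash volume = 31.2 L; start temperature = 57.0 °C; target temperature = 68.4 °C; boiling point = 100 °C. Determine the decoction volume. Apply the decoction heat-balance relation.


V_dec = V_total·(T_target − T_start)/(T_boil − T_start)
V_dec = 31.2·(68.4 − 57.0)/(100 − 57.0)

8.2716 L


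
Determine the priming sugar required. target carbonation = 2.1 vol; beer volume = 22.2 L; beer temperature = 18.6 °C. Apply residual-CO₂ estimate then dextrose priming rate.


residual = 14.695·(0.01821 + 0.09011·e^(−0.04·T));  sugar = (target − residual)·4.0·V
residual = 14.695·(0.01821 + 0.09011·e^(−0.04·18.6)) = 0.8969
sugar = (2.1 − 0.8969)·4.0·22.2

106.8395 g


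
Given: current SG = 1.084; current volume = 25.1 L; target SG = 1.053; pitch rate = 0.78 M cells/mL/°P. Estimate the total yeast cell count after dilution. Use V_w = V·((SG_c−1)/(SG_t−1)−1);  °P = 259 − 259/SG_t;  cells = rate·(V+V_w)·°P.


V_w = 25.1·((1.084−1)/(1.053−1)−1) = 14.6811
V_final = 25.1 + 14.6811 = 39.7811
°P = 259 − 259/1.053 = 13.0361
cells = 0.78·39.7811·13.0361

404.5004 billion cells


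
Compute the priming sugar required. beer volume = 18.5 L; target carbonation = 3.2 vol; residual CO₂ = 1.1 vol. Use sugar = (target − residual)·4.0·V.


sugar = (3.2 − 1.1)·4.0·18.5

155.4000 g


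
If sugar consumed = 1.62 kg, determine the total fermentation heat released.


Q = m_sugar · 590 kJ/kg
Q = 1.62 · 590

955.8000 kJ


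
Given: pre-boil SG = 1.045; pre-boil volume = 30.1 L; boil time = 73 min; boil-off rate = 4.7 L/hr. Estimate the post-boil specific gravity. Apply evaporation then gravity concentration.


V_post = V_pre − rate·(t/60);  SG_post = 1 + (SG_pre−1)·V_pre/V_post
V_post = 30.1 − 4.7·(73/60) = 24.3817
SG_post = 1 + (1.045 − 1)·30.1/24.3817

1.0556


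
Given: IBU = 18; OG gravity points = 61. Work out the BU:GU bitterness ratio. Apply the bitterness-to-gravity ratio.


BU:GU = IBU / OG_points
BU:GU = 18 / 61

0.2951


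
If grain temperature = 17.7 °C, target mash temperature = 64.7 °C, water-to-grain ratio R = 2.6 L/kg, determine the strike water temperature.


T_strike = (0.41/R)·(T_mash − T_grain) + T_mash
T_strike = (0.41/2.6)·(64.7 − 17.7) + 64.7

72.1115 °C


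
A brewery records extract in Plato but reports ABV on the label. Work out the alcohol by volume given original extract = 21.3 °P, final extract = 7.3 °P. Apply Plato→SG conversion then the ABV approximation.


SG = 259/(259 − P);  ABV = (OG − FG)·131.25
OG = 259/(259 − 21.3) = 1.0896
FG = 259/(259 − 7.3) = 1.0290
ABV = (1.0896 − 1.0290)·131.25

7.9545 % ABV


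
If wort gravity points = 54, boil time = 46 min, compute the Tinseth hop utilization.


U = 1.65·0.000125^(GP/1000) · (1 − e^(−0.04·t))/4.15
bigness = 1.65·0.000125^(54/1000) = 1.0156
boil_factor = (1 − e^(−0.04·46))/4.15 = 0.2027
U = 1.0156 · 0.2027

0.2059


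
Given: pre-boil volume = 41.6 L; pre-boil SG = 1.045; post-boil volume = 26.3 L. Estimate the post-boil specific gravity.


SG_post = 1 + (SG_pre − 1)·V_pre/V_post
pts_pre = (1.045 − 1)·1000 = 45.0000
pts_post = 45.0000·41.6/26.3 = 71.1787
SG_post = 1 + 71.1787/1000

1.0712


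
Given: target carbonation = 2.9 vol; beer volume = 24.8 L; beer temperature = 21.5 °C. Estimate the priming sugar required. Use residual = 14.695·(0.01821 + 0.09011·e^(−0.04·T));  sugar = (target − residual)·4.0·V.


residual = 14.695·(0.01821 + 0.09011·e^(−0.04·21.5)) = 0.8279
sugar = (2.9 − 0.8279)·4.0·24.8

205.5490 g


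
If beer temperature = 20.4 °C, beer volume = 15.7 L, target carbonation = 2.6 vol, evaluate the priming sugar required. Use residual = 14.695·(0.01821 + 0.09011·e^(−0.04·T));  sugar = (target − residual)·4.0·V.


residual = 14.695·(0.01821 + 0.09011·e^(−0.04·20.4)) = 0.8531
sugar = (2.6 − 0.8531)·4.0·15.7

109.7029 g


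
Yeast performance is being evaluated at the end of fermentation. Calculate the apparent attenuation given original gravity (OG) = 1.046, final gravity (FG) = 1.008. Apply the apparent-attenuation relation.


AA = (OG − FG)/(OG − 1) · 100
AA = (1.046 − 1.008)/(1.046 − 1) · 100

82.6087 %


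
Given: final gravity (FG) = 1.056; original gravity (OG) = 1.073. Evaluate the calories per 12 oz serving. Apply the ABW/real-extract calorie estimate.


ABW = (OG−FG)·131.25·0.79/FG;  °P = 259 − 259/SG (for OG→OE and FG→AE);  RE = 0.1808·OE + 0.8192·AE;  Cal = (6.9·ABW + 4·(RE−0.1))·FG·3.55
ABW = (1.073 − 1.056)·131.25·0.79/1.056 = 1.6692
OE = 259 − 259/1.073 = 17.6207 °P
AE = 259 − 259/1.056 = 13.7348 °P
RE = 0.1808·17.6207 + 0.8192·13.7348 = 14.4374 °P
Cal = (6.9·1.6692 + 4·(14.4374−0.1))·1.056·3.55

258.1693 kcal


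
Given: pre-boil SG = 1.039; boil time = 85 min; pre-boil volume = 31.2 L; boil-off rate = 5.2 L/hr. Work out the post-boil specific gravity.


V_post = V_pre − rate·(t/60);  SG_post = 1 + (SG_pre−1)·V_pre/V_post
V_post = 31.2 − 5.2·(85/60) = 23.8333
SG_post = 1 + (1.039 − 1)·31.2/23.8333

1.0511


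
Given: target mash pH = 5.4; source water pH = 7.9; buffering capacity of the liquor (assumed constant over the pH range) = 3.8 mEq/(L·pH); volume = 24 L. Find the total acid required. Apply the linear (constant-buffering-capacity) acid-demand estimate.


acid = buffering capacity · (pH_source − pH_target) · V
acid = 3.8 · (7.9 − 5.4) · 24

228.0000 mEq


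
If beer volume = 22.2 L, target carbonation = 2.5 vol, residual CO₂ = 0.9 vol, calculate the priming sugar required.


sugar = (target − residual)·4.0·V
sugar = (2.5 − 0.9)·4.0·22.2

142.0800 g


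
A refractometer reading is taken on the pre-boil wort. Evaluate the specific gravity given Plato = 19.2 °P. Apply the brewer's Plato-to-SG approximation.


SG = 259/(259 − P)
SG = 259/(259 − 19.2)

1.0801


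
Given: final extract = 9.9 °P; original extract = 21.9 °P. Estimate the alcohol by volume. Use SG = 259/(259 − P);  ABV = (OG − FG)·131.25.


OG = 259/(259 − 21.9) = 1.0924
FG = 259/(259 − 9.9) = 1.0397
ABV = (1.0924 − 1.0397)·131.25

6.9068 % ABV


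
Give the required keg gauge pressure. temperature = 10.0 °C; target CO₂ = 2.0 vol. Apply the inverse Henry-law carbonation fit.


psi = vols/(0.01821 + 0.09011·e^(−0.04·T)) − 14.695
psi = 2.0/(0.01821 + 0.09011·e^(−0.04·10.0)) − 14.695

10.7462 psi


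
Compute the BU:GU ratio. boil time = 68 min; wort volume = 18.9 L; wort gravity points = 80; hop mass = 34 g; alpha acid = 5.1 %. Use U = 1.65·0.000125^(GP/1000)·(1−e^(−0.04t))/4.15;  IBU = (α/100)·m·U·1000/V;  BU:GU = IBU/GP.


U = 1.65·0.000125^(80/1000)·(1−e^(−0.04·68))/4.15 = 0.1810
IBU = (5.1/100)·34·0.1810·1000/18.9 = 16.6028
BU:GU = 16.6028/80

0.2075


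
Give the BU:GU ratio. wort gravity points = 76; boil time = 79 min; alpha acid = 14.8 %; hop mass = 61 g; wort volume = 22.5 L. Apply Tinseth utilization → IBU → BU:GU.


U = 1.65·0.000125^(GP/1000)·(1−e^(−0.04t))/4.15;  IBU = (α/100)·m·U·1000/V;  BU:GU = IBU/GP
U = 1.65·0.000125^(76/1000)·(1−e^(−0.04·79))/4.15 = 0.1923
IBU = (14.8/100)·61·0.1923·1000/22.5 = 77.1583
BU:GU = 77.1583/76

1.0152


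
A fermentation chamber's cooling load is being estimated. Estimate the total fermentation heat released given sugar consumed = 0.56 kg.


Q = m_sugar · 590 kJ/kg
Q = 0.56 · 590

330.4000 kJ


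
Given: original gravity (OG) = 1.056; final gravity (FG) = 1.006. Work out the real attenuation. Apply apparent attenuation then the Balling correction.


AA = (OG−FG)/(OG−1)·100;  RA = AA·0.8192
AA = (1.056 − 1.006)/(1.056 − 1)·100 = 89.2857
RA = 89.2857·0.8192

73.1429 %


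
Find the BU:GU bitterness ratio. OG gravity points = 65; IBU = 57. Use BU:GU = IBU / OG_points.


BU:GU = 57 / 65

0.8769


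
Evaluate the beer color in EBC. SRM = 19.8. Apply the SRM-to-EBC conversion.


EBC = SRM · 1.97
EBC = 19.8 · 1.97

39.0060 EBC


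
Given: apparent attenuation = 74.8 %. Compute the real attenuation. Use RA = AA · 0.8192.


RA = 74.8 · 0.8192

61.2762 %


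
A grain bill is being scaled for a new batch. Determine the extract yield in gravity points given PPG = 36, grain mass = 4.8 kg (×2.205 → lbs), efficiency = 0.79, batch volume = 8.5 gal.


points = lbs × PPG × eff / vol
lbs = 4.8 × 2.205 = 10.5840
points = 10.5840 × 36 × 0.79 / 8.5

35.4128 points


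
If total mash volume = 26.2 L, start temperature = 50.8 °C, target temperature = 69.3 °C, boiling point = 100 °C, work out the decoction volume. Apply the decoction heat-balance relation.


V_dec = V_total·(T_target − T_start)/(T_boil − T_start)
V_dec = 26.2·(69.3 − 50.8)/(100 − 50.8)

9.8516 L


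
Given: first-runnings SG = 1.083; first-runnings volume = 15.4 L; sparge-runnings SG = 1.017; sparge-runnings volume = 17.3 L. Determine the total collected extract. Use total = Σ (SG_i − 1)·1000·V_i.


first = (1.083 − 1)·1000·15.4 = 1278.2000
sparge = (1.017 − 1)·1000·17.3 = 294.1000
total = 1278.2000 + 294.1000

1572.3000 gravity·L


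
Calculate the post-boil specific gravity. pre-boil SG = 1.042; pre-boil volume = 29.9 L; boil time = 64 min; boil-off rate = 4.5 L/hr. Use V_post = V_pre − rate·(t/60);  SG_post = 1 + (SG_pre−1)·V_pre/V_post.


V_post = 29.9 − 4.5·(64/60) = 25.1000
SG_post = 1 + (1.042 − 1)·29.9/25.1000

1.0500


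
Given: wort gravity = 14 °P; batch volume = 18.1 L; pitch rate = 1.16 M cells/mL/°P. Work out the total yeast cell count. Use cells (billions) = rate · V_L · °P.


cells = 1.16 · 18.1 · 14

293.9440 billion cells


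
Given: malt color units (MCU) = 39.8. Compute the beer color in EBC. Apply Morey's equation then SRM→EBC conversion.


SRM = 1.4922·MCU^0.6859;  EBC = SRM·1.97
SRM = 1.4922·39.8^0.6859 = 18.6718
EBC = 18.6718·1.97

36.7835 EBC


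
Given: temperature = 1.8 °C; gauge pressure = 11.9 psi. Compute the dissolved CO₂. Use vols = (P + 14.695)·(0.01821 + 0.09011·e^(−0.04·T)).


vols = (11.9 + 14.695)·(0.01821 + 0.09011·e^(−0.04·1.8))

2.7143 volumes


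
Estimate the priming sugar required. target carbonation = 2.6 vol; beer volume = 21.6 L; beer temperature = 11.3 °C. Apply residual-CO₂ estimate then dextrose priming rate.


residual = 14.695·(0.01821 + 0.09011·e^(−0.04·T));  sugar = (target − residual)·4.0·V
residual = 14.695·(0.01821 + 0.09011·e^(−0.04·11.3)) = 1.1102
sugar = (2.6 − 1.1102)·4.0·21.6

128.7157 g


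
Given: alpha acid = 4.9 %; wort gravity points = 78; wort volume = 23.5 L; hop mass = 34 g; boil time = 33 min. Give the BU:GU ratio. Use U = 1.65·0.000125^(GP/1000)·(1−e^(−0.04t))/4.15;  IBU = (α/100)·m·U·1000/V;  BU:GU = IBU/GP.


U = 1.65·0.000125^(78/1000)·(1−e^(−0.04·33))/4.15 = 0.1446
IBU = (4.9/100)·34·0.1446·1000/23.5 = 10.2477
BU:GU = 10.2477/78

0.1314


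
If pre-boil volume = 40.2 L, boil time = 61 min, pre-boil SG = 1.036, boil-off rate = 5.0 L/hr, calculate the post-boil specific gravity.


V_post = V_pre − rate·(t/60);  SG_post = 1 + (SG_pre−1)·V_pre/V_post
V_post = 40.2 − 5.0·(61/60) = 35.1167
SG_post = 1 + (1.036 − 1)·40.2/35.1167

1.0412


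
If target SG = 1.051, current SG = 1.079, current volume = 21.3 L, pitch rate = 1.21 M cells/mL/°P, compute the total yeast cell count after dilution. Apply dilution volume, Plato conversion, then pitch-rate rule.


V_w = V·((SG_c−1)/(SG_t−1)−1);  °P = 259 − 259/SG_t;  cells = rate·(V+V_w)·°P
V_w = 21.3·((1.079−1)/(1.051−1)−1) = 11.6941
V_final = 21.3 + 11.6941 = 32.9941
°P = 259 − 259/1.051 = 12.5680
cells = 1.21·32.9941·12.5680

501.7520 billion cells


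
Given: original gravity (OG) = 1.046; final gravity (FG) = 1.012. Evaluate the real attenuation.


AA = (OG−FG)/(OG−1)·100;  RA = AA·0.8192
AA = (1.046 − 1.012)/(1.046 − 1)·100 = 73.9130
RA = 73.9130·0.8192

60.5496 %


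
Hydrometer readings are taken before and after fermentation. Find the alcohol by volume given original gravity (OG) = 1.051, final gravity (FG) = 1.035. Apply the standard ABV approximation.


ABV = (OG − FG) · 131.25
ABV = (1.051 − 1.035) · 131.25

2.1000 % ABV


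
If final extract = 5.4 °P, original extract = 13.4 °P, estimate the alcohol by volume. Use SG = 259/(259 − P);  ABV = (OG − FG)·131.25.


OG = 259/(259 − 13.4) = 1.0546
FG = 259/(259 − 5.4) = 1.0213
ABV = (1.0546 − 1.0213)·131.25

4.3663 % ABV


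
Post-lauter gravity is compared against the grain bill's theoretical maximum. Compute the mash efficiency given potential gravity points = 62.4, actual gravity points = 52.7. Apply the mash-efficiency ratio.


efficiency = actual / potential × 100
efficiency = 52.7 / 62.4 × 100

84.4551 %


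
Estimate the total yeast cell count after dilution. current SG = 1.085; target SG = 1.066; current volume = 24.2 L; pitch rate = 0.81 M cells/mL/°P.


V_w = V·((SG_c−1)/(SG_t−1)−1);  °P = 259 − 259/SG_t;  cells = rate·(V+V_w)·°P
V_w = 24.2·((1.085−1)/(1.066−1)−1) = 6.9667
V_final = 24.2 + 6.9667 = 31.1667
°P = 259 − 259/1.066 = 16.0356
cells = 0.81·31.1667·16.0356

404.8199 billion cells


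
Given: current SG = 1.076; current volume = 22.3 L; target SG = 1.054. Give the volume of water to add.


V_water = V·((SG_curr − 1)/(SG_target − 1) − 1)
V_water = 22.3·((1.076 − 1)/(1.054 − 1) − 1)

9.0852 L


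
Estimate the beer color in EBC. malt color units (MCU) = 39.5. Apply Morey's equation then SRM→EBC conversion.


SRM = 1.4922·MCU^0.6859;  EBC = SRM·1.97
SRM = 1.4922·39.5^0.6859 = 18.5752
EBC = 18.5752·1.97

36.5931 EBC


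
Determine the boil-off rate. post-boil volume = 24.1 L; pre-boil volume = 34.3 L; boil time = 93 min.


rate = (V_pre − V_post) / (t_min/60)
rate = (34.3 − 24.1) / (93/60)

6.5806 L/hr


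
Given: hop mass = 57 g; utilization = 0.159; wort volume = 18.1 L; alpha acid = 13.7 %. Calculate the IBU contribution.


IBU = (α/100)·mass·U·1000 / V
IBU = (13.7/100)·57·0.159·1000 / 18.1

68.5984 IBU


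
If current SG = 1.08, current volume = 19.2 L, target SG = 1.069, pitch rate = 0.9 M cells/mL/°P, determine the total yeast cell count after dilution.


V_w = V·((SG_c−1)/(SG_t−1)−1);  °P = 259 − 259/SG_t;  cells = rate·(V+V_w)·°P
V_w = 19.2·((1.08−1)/(1.069−1)−1) = 3.0609
V_final = 19.2 + 3.0609 = 22.2609
°P = 259 − 259/1.069 = 16.7175
cells = 0.9·22.2609·16.7175

334.9313 billion cells


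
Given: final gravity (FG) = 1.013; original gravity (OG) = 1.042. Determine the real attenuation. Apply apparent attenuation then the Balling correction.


AA = (OG−FG)/(OG−1)·100;  RA = AA·0.8192
AA = (1.042 − 1.013)/(1.042 − 1)·100 = 69.0476
RA = 69.0476·0.8192

56.5638 %


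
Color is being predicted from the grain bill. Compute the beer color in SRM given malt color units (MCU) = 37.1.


SRM = 1.4922 · MCU^0.6859
SRM = 1.4922 · 37.1^0.6859

17.7935 SRM


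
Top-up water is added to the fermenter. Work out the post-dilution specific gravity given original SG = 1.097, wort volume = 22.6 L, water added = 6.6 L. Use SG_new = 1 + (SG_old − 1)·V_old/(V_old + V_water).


pts = (1.097 − 1)·1000·22.6/(22.6 + 6.6) = 75.0753
SG_new = 1 + 75.0753/1000

1.0751


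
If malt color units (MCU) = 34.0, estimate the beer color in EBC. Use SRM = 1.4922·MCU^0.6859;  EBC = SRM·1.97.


SRM = 1.4922·34.0^0.6859 = 16.7598
EBC = 16.7598·1.97

33.0168 EBC


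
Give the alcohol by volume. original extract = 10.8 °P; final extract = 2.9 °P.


SG = 259/(259 − P);  ABV = (OG − FG)·131.25
OG = 259/(259 − 10.8) = 1.0435
FG = 259/(259 − 2.9) = 1.0113
ABV = (1.0435 − 1.0113)·131.25

4.2249 % ABV


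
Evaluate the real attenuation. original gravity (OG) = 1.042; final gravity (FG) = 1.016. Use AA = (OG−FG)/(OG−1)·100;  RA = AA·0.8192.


AA = (1.042 − 1.016)/(1.042 − 1)·100 = 61.9048
RA = 61.9048·0.8192

50.7124 %


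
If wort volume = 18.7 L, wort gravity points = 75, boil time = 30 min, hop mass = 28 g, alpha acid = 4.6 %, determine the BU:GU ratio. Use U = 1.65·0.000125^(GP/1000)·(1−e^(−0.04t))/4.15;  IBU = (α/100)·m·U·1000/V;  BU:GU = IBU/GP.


U = 1.65·0.000125^(75/1000)·(1−e^(−0.04·30))/4.15 = 0.1416
IBU = (4.6/100)·28·0.1416·1000/18.7 = 9.7529
BU:GU = 9.7529/75

0.1300


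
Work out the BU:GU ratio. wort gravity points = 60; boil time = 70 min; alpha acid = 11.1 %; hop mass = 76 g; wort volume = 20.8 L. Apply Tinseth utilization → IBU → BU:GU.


U = 1.65·0.000125^(GP/1000)·(1−e^(−0.04t))/4.15;  IBU = (α/100)·m·U·1000/V;  BU:GU = IBU/GP
U = 1.65·0.000125^(60/1000)·(1−e^(−0.04·70))/4.15 = 0.2178
IBU = (11.1/100)·76·0.2178·1000/20.8 = 88.3237
BU:GU = 88.3237/60

1.4721


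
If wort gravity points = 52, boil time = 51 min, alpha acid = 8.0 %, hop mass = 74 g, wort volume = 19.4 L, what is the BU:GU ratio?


U = 1.65·0.000125^(GP/1000)·(1−e^(−0.04t))/4.15;  IBU = (α/100)·m·U·1000/V;  BU:GU = IBU/GP
U = 1.65·0.000125^(52/1000)·(1−e^(−0.04·51))/4.15 = 0.2168
IBU = (8.0/100)·74·0.2168·1000/19.4 = 66.1455
BU:GU = 66.1455/52

1.2720


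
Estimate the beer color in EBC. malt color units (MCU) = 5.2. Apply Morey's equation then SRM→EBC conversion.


SRM = 1.4922·MCU^0.6859;  EBC = SRM·1.97
SRM = 1.4922·5.2^0.6859 = 4.6231
EBC = 4.6231·1.97

9.1075 EBC


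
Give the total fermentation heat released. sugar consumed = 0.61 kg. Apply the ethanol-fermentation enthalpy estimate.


Q = m_sugar · 590 kJ/kg
Q = 0.61 · 590

359.9000 kJ


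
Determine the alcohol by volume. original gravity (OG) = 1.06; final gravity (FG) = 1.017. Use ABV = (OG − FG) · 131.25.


ABV = (1.06 − 1.017) · 131.25

5.6438 % ABV


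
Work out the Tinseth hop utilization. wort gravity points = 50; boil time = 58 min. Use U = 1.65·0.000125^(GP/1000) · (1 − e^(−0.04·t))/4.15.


bigness = 1.65·0.000125^(50/1000) = 1.0528
boil_factor = (1 − e^(−0.04·58))/4.15 = 0.2173
U = 1.0528 · 0.2173

0.2287


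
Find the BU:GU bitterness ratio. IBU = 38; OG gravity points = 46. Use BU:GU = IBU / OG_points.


BU:GU = 38 / 46

0.8261


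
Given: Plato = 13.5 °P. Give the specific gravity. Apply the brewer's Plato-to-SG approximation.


SG = 259/(259 − P)
SG = 259/(259 − 13.5)

1.0550


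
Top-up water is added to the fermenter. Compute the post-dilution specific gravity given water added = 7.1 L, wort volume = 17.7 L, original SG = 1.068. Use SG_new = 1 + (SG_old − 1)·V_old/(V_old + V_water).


pts = (1.068 − 1)·1000·17.7/(17.7 + 7.1) = 48.5323
SG_new = 1 + 48.5323/1000

1.0485


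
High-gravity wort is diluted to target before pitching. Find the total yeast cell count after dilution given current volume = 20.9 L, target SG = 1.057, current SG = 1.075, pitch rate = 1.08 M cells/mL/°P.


V_w = V·((SG_c−1)/(SG_t−1)−1);  °P = 259 − 259/SG_t;  cells = rate·(V+V_w)·°P
V_w = 20.9·((1.075−1)/(1.057−1)−1) = 6.6000
V_final = 20.9 + 6.6000 = 27.5000
°P = 259 − 259/1.057 = 13.9669
cells = 1.08·27.5000·13.9669

414.8166 billion cells


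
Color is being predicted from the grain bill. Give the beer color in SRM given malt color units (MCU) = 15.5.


SRM = 1.4922 · MCU^0.6859
SRM = 1.4922 · 15.5^0.6859

9.7786 SRM


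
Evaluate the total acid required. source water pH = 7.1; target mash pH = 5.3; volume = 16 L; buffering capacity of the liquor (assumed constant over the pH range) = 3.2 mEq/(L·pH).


acid = buffering capacity · (pH_source − pH_target) · V
acid = 3.2 · (7.1 − 5.3) · 16

92.1600 mEq


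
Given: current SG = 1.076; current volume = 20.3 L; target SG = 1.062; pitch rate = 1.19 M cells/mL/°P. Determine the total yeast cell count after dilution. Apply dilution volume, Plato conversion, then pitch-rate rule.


V_w = V·((SG_c−1)/(SG_t−1)−1);  °P = 259 − 259/SG_t;  cells = rate·(V+V_w)·°P
V_w = 20.3·((1.076−1)/(1.062−1)−1) = 4.5839
V_final = 20.3 + 4.5839 = 24.8839
°P = 259 − 259/1.062 = 15.1205
cells = 1.19·24.8839·15.1205

447.7461 billion cells


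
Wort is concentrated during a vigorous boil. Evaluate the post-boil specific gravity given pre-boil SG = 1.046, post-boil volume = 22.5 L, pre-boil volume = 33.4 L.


SG_post = 1 + (SG_pre − 1)·V_pre/V_post
pts_pre = (1.046 − 1)·1000 = 46.0000
pts_post = 46.0000·33.4/22.5 = 68.2844
SG_post = 1 + 68.2844/1000

1.0683


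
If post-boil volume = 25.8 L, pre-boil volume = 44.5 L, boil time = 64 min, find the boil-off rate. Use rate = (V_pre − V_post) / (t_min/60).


rate = (44.5 − 25.8) / (64/60)

17.5312 L/hr


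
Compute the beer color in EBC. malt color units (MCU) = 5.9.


SRM = 1.4922·MCU^0.6859;  EBC = SRM·1.97
SRM = 1.4922·5.9^0.6859 = 5.0414
EBC = 5.0414·1.97

9.9316 EBC


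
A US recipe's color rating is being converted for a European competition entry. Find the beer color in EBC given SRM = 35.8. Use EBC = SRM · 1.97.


EBC = 35.8 · 1.97

70.5260 EBC


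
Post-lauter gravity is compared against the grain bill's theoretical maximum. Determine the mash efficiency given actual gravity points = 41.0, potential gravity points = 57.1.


efficiency = actual / potential × 100
efficiency = 41.0 / 57.1 × 100

71.8039 %


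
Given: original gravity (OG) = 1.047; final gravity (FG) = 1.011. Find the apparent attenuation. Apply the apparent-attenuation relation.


AA = (OG − FG)/(OG − 1) · 100
AA = (1.047 − 1.011)/(1.047 − 1) · 100

76.5957 %


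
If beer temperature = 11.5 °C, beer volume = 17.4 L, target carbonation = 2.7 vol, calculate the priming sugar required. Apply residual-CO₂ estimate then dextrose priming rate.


residual = 14.695·(0.01821 + 0.09011·e^(−0.04·T));  sugar = (target − residual)·4.0·V
residual = 14.695·(0.01821 + 0.09011·e^(−0.04·11.5)) = 1.1035
sugar = (2.7 − 1.1035)·4.0·17.4

111.1150 g


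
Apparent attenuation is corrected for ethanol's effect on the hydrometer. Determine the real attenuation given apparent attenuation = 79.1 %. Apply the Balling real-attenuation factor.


RA = AA · 0.8192
RA = 79.1 · 0.8192

64.7987 %


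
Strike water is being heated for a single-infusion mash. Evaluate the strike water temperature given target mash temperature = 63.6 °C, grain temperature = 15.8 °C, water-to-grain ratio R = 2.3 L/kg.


T_strike = (0.41/R)·(T_mash − T_grain) + T_mash
T_strike = (0.41/2.3)·(63.6 − 15.8) + 63.6

72.1209 °C


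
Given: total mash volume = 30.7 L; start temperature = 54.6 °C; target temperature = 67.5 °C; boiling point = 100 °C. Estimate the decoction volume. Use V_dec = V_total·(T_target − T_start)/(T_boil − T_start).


V_dec = 30.7·(67.5 − 54.6)/(100 − 54.6)

8.7231 L


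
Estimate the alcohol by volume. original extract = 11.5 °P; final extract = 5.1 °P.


SG = 259/(259 − P);  ABV = (OG − FG)·131.25
OG = 259/(259 − 11.5) = 1.0465
FG = 259/(259 − 5.1) = 1.0201
ABV = (1.0465 − 1.0201)·131.25

3.4621 % ABV


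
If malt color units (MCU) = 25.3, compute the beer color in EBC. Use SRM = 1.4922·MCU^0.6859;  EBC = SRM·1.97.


SRM = 1.4922·25.3^0.6859 = 13.6845
EBC = 13.6845·1.97

26.9584 EBC


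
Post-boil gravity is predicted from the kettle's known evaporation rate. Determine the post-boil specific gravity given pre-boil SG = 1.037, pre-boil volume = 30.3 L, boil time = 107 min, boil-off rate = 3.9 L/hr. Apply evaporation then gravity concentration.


V_post = V_pre − rate·(t/60);  SG_post = 1 + (SG_pre−1)·V_pre/V_post
V_post = 30.3 − 3.9·(107/60) = 23.3450
SG_post = 1 + (1.037 − 1)·30.3/23.3450

1.0480


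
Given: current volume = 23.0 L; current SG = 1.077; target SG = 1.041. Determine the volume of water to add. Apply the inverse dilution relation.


V_water = V·((SG_curr − 1)/(SG_target − 1) − 1)
V_water = 23.0·((1.077 − 1)/(1.041 − 1) − 1)

20.1951 L


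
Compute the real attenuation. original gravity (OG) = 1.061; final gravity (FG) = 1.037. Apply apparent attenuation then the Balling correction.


AA = (OG−FG)/(OG−1)·100;  RA = AA·0.8192
AA = (1.061 − 1.037)/(1.061 − 1)·100 = 39.3443
RA = 39.3443·0.8192

32.2308 %


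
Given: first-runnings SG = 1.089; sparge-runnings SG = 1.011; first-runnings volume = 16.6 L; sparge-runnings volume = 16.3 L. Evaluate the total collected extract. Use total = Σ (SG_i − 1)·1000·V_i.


first = (1.089 − 1)·1000·16.6 = 1477.4000
sparge = (1.011 − 1)·1000·16.3 = 179.3000
total = 1477.4000 + 179.3000

1656.7000 gravity·L


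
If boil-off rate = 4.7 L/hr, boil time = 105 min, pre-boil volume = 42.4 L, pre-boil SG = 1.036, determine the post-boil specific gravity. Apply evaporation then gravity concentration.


V_post = V_pre − rate·(t/60);  SG_post = 1 + (SG_pre−1)·V_pre/V_post
V_post = 42.4 − 4.7·(105/60) = 34.1750
SG_post = 1 + (1.036 − 1)·42.4/34.1750

1.0447


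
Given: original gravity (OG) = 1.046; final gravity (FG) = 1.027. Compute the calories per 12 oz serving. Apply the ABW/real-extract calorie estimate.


ABW = (OG−FG)·131.25·0.79/FG;  °P = 259 − 259/SG (for OG→OE and FG→AE);  RE = 0.1808·OE + 0.8192·AE;  Cal = (6.9·ABW + 4·(RE−0.1))·FG·3.55
ABW = (1.046 − 1.027)·131.25·0.79/1.027 = 1.9183
OE = 259 − 259/1.046 = 11.3901 °P
AE = 259 − 259/1.027 = 6.8092 °P
RE = 0.1808·11.3901 + 0.8192·6.8092 = 7.6374 °P
Cal = (6.9·1.9183 + 4·(7.6374−0.1))·1.027·3.55

158.1773 kcal


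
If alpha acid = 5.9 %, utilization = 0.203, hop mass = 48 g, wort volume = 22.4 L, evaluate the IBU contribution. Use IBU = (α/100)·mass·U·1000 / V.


IBU = (5.9/100)·48·0.203·1000 / 22.4

25.6650 IBU


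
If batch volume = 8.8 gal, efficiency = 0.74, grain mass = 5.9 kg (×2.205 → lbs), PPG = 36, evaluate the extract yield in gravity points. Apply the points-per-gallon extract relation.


points = lbs × PPG × eff / vol
lbs = 5.9 × 2.205 = 13.0095
points = 13.0095 × 36 × 0.74 / 8.8

39.3833 points


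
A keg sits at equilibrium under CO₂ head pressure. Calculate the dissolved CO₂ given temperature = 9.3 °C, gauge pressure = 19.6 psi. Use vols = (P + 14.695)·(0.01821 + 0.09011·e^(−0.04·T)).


vols = (19.6 + 14.695)·(0.01821 + 0.09011·e^(−0.04·9.3))

2.7548 volumes


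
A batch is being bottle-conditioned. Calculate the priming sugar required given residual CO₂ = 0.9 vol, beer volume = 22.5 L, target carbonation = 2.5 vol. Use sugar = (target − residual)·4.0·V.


sugar = (2.5 − 0.9)·4.0·22.5

144.0000 g


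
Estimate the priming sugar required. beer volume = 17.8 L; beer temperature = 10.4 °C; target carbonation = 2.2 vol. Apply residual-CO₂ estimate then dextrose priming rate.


residual = 14.695·(0.01821 + 0.09011·e^(−0.04·T));  sugar = (target − residual)·4.0·V
residual = 14.695·(0.01821 + 0.09011·e^(−0.04·10.4)) = 1.1411
sugar = (2.2 − 1.1411)·4.0·17.8

75.3921 g


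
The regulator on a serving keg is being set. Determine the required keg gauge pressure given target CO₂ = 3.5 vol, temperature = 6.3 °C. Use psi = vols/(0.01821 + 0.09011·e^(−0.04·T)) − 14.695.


psi = 3.5/(0.01821 + 0.09011·e^(−0.04·6.3)) − 14.695

24.9662 psi


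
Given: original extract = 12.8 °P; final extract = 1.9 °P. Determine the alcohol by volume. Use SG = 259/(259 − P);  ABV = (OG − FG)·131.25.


OG = 259/(259 − 12.8) = 1.0520
FG = 259/(259 − 1.9) = 1.0074
ABV = (1.0520 − 1.0074)·131.25

5.8538 % ABV


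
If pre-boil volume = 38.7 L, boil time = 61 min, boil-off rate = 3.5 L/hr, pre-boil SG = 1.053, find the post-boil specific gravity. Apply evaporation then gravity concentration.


V_post = V_pre − rate·(t/60);  SG_post = 1 + (SG_pre−1)·V_pre/V_post
V_post = 38.7 − 3.5·(61/60) = 35.1417
SG_post = 1 + (1.053 − 1)·38.7/35.1417

1.0584


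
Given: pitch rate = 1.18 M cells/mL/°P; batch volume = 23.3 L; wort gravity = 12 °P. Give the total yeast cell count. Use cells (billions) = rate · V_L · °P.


cells = 1.18 · 23.3 · 12

329.9280 billion cells


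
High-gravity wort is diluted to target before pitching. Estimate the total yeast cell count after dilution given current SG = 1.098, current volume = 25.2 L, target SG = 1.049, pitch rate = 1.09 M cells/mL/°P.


V_w = V·((SG_c−1)/(SG_t−1)−1);  °P = 259 − 259/SG_t;  cells = rate·(V+V_w)·°P
V_w = 25.2·((1.098−1)/(1.049−1)−1) = 25.2000
V_final = 25.2 + 25.2000 = 50.4000
°P = 259 − 259/1.049 = 12.0982
cells = 1.09·50.4000·12.0982

664.6261 billion cells


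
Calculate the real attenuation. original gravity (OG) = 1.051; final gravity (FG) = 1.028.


AA = (OG−FG)/(OG−1)·100;  RA = AA·0.8192
AA = (1.051 − 1.028)/(1.051 − 1)·100 = 45.0980
RA = 45.0980·0.8192

36.9443 %
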